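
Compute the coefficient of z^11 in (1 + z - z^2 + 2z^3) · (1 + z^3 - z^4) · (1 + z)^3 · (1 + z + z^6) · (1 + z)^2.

(1 + z - z^2 + 2z^3) has coefficients 1,1,-1,2 for degrees 0…3.
(1 + z^3 - z^4) has coefficients 1,0,0,1,-1,0,0,0,0,0,0,0 for degrees 0…11.
Multiplying by (1 + z)^3 gives running coefficients 1,3,3,2,2,0,-2,-1,0,0,0,0 for degrees 0…11.
Multiplying by (1 + z + z^6) gives running coefficients 1,4,6,5,4,2,-1,0,2,2,2,0 for degrees 0…11.
Finally multiplying by (1 + z)^2, the product of all factors after the first has coefficients 1,6,15,21,20,15,7,0,1,6,8,6 for degrees 0…11.
[z^11] = 1·6 + 1·8 − 1·6 + 2·1 = 10.

10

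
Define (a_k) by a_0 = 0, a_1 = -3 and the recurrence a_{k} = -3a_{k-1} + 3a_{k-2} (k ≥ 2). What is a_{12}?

The ordinary generating function has denominator 1 + 3x - 3x^2.
Iterating the recurrence: a_0,…,a_{12} = 0, -3, 9, -36, 135, -513, 1944, -7371, 27945, -105948, 401679, -1522881, 5773680.

5773680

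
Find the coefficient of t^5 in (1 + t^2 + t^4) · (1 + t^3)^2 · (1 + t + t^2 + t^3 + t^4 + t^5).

(1 + t^2 + t^4) has coefficients 1,0,1,0,1 for degrees 0…4.
(1 + t^3)^2 has coefficients 1,0,0,2,0,0 for degrees 0…5.
Finally multiplying by (1 + t + t^2 + t^3 + t^4 + t^5), the product of all factors after the first has coefficients 1,1,1,3,3,3 for degrees 0…5.
[t^5] = 1·3 + 1·3 + 1·1 = 7.

7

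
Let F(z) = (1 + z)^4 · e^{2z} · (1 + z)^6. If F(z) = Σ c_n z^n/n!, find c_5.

117472

The EGF product rule gives c_5 = Σ_{k_1+k_2+k_3=5} C(5; k_1,k_2,k_3) · ∏ g_i(k_i), where (1+z)^4 gives the falling factorial (4)_k; e^{2z} gives (2)^k; (1+z)^6 gives the falling factorial (6)_k.
g_1(k) for k = 0…5: 1, 4, 12, 24, 24, 0.
g_2(k) for k = 0…5: 1, 2, 4, 8, 16, 32.
g_3(k) for k = 0…5: 1, 6, 30, 120, 360, 720.
First combine the last two factors: h(k) = Σ_j C(k,j)·g_2(j)·g_3(k−j) for k = 0…5: 1, 8, 58, 380, 2248, 12032.
c_5 = Σ_k C(5,k)·g_1(k)·h(5−k) = 1·1·12032 + 5·4·2248 + 10·12·380 + 10·24·58 + 5·24·8 = 12032 + 44960 + 45600 + 13920 + 960 = 117472.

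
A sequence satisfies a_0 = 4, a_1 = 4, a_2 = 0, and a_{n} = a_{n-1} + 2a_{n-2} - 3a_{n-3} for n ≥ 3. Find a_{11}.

144

The ordinary generating function has denominator 1 - y - 2y^2 + 3y^3.
Iterating the recurrence: a_0,…,a_{11} = 4, 4, 0, -4, -16, -24, -44, -44, -60, -16, -4, 144.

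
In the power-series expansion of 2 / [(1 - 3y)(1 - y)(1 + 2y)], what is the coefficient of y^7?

The denominator gives the recurrence a_n = 2a_(n−1) + 5a_(n−2) − 6a_(n−3) for n ≥ 3; the numerator fixes a_0 = 2, a_1 = 4, a_2 = 18.
Iterating: 2, 4, 18, 44, 154, 420, 1346, 3868, so a_7 = 3868.

3868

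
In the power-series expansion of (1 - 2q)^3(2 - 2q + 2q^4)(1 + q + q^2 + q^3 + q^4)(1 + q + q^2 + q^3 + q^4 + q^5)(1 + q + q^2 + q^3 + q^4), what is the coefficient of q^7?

(1 - 2q)^3 has coefficients 1,-6,12,-8 for degrees 0…3.
(2 - 2q + 2q^4) has coefficients 2,-2,0,0,2,0,0,0 for degrees 0…7.
Multiplying by (1 + q + q^2 + q^3 + q^4) gives running coefficients 2,0,0,0,2,0,2,2 for degrees 0…7.
Multiplying by (1 + q + q^2 + q^3 + q^4 + q^5) gives running coefficients 2,2,2,2,4,4,4,6 for degrees 0…7.
Finally multiplying by (1 + q + q^2 + q^3 + q^4), the product of all factors after the first has coefficients 2,4,6,8,12,14,16,20 for degrees 0…7.
[q^7] = 1·20 − 6·16 + 12·14 − 8·12 = -4.

-4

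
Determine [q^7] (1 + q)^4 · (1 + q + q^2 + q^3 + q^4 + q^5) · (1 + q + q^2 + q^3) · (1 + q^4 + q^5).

(1 + q)^4 has coefficients 1,4,6,4,1 for degrees 0…4.
(1 + q + q^2 + q^3 + q^4 + q^5) has coefficients 1,1,1,1,1,1,0,0 for degrees 0…7.
Multiplying by (1 + q + q^2 + q^3) gives running coefficients 1,2,3,4,4,4,3,2 for degrees 0…7.
Finally multiplying by (1 + q^4 + q^5), the product of all factors after the first has coefficients 1,2,3,4,5,7,8,9 for degrees 0…7.
[q^7] = 1·9 + 4·8 + 6·7 + 4·5 + 1·4 = 107.

107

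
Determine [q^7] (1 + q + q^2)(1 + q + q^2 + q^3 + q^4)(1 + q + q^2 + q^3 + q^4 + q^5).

12

(1 + q + q^2) has coefficients 1,1,1 for degrees 0…2.
(1 + q + q^2 + q^3 + q^4) has coefficients 1,1,1,1,1,0,0,0 for degrees 0…7.
Finally multiplying by (1 + q + q^2 + q^3 + q^4 + q^5), the product of all factors after the first has coefficients 1,2,3,4,5,5,4,3 for degrees 0…7.
[q^7] = 1·3 + 1·4 + 1·5 = 12.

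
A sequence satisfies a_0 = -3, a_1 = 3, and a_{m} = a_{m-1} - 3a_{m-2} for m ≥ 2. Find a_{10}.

The ordinary generating function has denominator 1 - z + 3z^2.
Iterating the recurrence: a_0,…,a_{10} = -3, 3, 12, 3, -33, -42, 57, 183, 12, -537, -573.

-573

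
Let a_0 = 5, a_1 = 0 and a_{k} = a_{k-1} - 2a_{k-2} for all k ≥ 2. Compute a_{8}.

-70

The ordinary generating function has denominator 1 - x + 2x^2.
Iterating the recurrence: a_0,…,a_{8} = 5, 0, -10, -10, 10, 30, 10, -50, -70.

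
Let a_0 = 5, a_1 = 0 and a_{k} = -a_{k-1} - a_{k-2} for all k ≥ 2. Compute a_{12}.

The ordinary generating function has denominator 1 + x + x^2.
Iterating the recurrence: a_0,…,a_{12} = 5, 0, -5, 5, 0, -5, 5, 0, -5, 5, 0, -5, 5.

5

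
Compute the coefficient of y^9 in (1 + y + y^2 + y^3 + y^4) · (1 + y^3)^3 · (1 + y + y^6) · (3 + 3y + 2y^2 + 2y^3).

(1 + y + y^2 + y^3 + y^4) has coefficients 1,1,1,1,1 for degrees 0…4.
(1 + y^3)^3 has coefficients 1,0,0,3,0,0,3,0,0,1 for degrees 0…9.
Multiplying by (1 + y + y^6) gives running coefficients 1,1,0,3,3,0,4,3,0,4 for degrees 0…9.
Finally multiplying by (3 + 3y + 2y^2 + 2y^3), the product of all factors after the first has coefficients 3,6,5,13,20,15,24,27,17,26 for degrees 0…9.
[y^9] = 1·26 + 1·17 + 1·27 + 1·24 + 1·15 = 109.

109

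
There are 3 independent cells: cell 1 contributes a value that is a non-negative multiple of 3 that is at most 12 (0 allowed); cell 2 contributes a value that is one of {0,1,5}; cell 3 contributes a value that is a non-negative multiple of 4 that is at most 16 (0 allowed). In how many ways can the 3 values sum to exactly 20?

3

The generating function for the choices is (1 + z^3 + z^6 + z^9 + z^12)·(1 + z + z^5)·(1 + z^4 + z^8 + z^12 + z^16); the count is [z^20].
(1 + z^3 + z^6 + z^9 + z^12) has coefficients 1,0,0,1,0,0,1,0,0,1,0,0,1 for degrees 0…12.
(1 + z + z^5) has coefficients 1,1,0,0,0,1,0,0,0,0,0,0,0,0,0,0,0,0,0,0,0 for degrees 0…20.
Finally multiplying by (1 + z^4 + z^8 + z^12 + z^16), the product of all factors after the first has coefficients 1,1,0,0,1,2,0,0,1,2,0,0,1,2,0,0,1,2,0,0,0 for degrees 0…20.
[z^20] = 1·0 + 1·2 + 1·0 + 1·0 + 1·1 = 3.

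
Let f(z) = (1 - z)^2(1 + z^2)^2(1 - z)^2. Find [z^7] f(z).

(1 - z)^2 has coefficients 1,-2,1 for degrees 0…2.
(1 + z^2)^2 has coefficients 1,0,2,0,1,0,0,0 for degrees 0…7.
Finally multiplying by (1 - z)^2, the product of all factors after the first has coefficients 1,-2,3,-4,3,-2,1,0 for degrees 0…7.
[z^7] = 1·0 − 2·1 + 1·(-2) = -4.

-4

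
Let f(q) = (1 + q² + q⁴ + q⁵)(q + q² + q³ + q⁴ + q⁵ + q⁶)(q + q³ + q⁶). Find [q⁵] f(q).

3

(1 + q² + q⁴ + q⁵) has coefficients 1,0,1,0,1,1 for degrees 0…5.
(q + q² + q³ + q⁴ + q⁵ + q⁶) has coefficients 0,1,1,1,1,1 for degrees 0…5.
Finally multiplying by (q + q³ + q⁶), the product of all factors after the first has coefficients 0,0,1,1,2,2 for degrees 0…5.
[q⁵] = 1·2 + 1·1 + 1·0 + 1·0 = 3.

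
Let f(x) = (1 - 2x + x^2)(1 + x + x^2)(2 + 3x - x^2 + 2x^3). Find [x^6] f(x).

(1 - 2x + x^2) has coefficients 1,-2,1 for degrees 0…2.
(1 + x + x^2) has coefficients 1,1,1,0,0,0,0 for degrees 0…6.
Finally multiplying by (2 + 3x - x^2 + 2x^3), the product of all factors after the first has coefficients 2,5,4,4,1,2,0 for degrees 0…6.
[x^6] = 1·0 − 2·2 + 1·1 = -3.

-3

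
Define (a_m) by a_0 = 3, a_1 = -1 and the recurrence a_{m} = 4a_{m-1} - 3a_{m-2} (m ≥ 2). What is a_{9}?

-39361

The ordinary generating function has denominator 1 - 4y + 3y^2.
Iterating the recurrence: a_0,…,a_{9} = 3, -1, -13, -49, -157, -481, -1453, -4369, -13117, -39361.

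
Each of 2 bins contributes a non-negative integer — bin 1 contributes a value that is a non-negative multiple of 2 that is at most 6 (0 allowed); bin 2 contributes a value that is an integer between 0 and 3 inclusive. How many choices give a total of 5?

The generating function for the choices is (1 + y^2 + y^4 + y^6)·(1 + y + y^2 + y^3); the count is [y^5].
(1 + y^2 + y^4 + y^6) has coefficients 1,0,1,0,1,0 for degrees 0…5.
(1 + y + y^2 + y^3) has coefficients 1,1,1,1,0,0 for degrees 0…5.
[y^5] = 1·0 + 1·1 + 1·1 = 2.

2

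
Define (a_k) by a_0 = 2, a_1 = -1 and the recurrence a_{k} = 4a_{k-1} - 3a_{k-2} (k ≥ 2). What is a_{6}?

-1090

The ordinary generating function has denominator 1 - 4z + 3z^2.
Iterating the recurrence: a_0,…,a_{6} = 2, -1, -10, -37, -118, -361, -1090.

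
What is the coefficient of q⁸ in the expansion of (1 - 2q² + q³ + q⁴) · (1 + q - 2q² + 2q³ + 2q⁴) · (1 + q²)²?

(1 - 2q² + q³ + q⁴) has coefficients 1,0,-2,1,1 for degrees 0…4.
(1 + q - 2q² + 2q³ + 2q⁴) has coefficients 1,1,-2,2,2,0,0,0,0 for degrees 0…8.
Finally multiplying by (1 + q²)², the product of all factors after the first has coefficients 1,1,0,4,-1,5,2,2,2 for degrees 0…8.
[q⁸] = 1·2 − 2·2 + 1·5 + 1·(-1) = 2.

2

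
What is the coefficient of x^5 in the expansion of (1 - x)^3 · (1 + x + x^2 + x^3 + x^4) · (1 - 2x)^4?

(1 - x)^3 has coefficients 1,-3,3,-1 for degrees 0…3.
(1 + x + x^2 + x^3 + x^4) has coefficients 1,1,1,1,1,0 for degrees 0…5.
Finally multiplying by (1 - 2x)^4, the product of all factors after the first has coefficients 1,-7,17,-15,1,0 for degrees 0…5.
[x^5] = 1·0 − 3·1 + 3·(-15) − 1·17 = -65.

-65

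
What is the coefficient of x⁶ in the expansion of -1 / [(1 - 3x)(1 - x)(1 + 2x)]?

-673

Partial fractions give a closed form: a_n = (-9/10)·3^n + (1/6)·1^n + (-4/15)·(-2)^n.
At n = 6: a_6 = -673.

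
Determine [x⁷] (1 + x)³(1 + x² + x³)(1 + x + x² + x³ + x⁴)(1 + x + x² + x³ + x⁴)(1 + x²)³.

(1 + x)³ has coefficients 1,3,3,1 for degrees 0…3.
(1 + x² + x³) has coefficients 1,0,1,1,0,0,0,0 for degrees 0…7.
Multiplying by (1 + x + x² + x³ + x⁴) gives running coefficients 1,1,2,3,3,2,2,1 for degrees 0…7.
Multiplying by (1 + x + x² + x³ + x⁴) gives running coefficients 1,2,4,7,10,11,12,11 for degrees 0…7.
Finally multiplying by (1 + x²)³, the product of all factors after the first has coefficients 1,2,7,13,25,38,55,67 for degrees 0…7.
[x⁷] = 1·67 + 3·55 + 3·38 + 1·25 = 371.

371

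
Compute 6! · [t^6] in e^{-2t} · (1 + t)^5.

The EGF product rule gives c_6 = Σ_{k_1+k_2=6} C(6; k_1,k_2) · ∏ g_i(k_i), where e^{-2t} gives (-2)^k; (1+t)^5 gives the falling factorial (5)_k.
g_1(k) for k = 0…6: 1, -2, 4, -8, 16, -32, 64.
g_2(k) for k = 0…6: 1, 5, 20, 60, 120, 120, 0.
c_6 = Σ_k C(6,k)·g_1(k)·g_2(6−k) = 6·(-2)·120 + 15·4·120 + 20·(-8)·60 + 15·16·20 + 6·(-32)·5 + 1·64·1 = −1440 + 7200 − 9600 + 4800 − 960 + 64 = 64.

64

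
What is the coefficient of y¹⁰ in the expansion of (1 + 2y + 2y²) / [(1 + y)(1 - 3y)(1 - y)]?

Partial fractions give a closed form: a_n = (1/8)·(-1)^n + (17/8)·3^n + (-5/4)·1^n.
At n = 10: a_10 = 125478.

125478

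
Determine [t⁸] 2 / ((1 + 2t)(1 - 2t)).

512

The denominator gives the recurrence a_n = 4a_(n−2) for n ≥ 2; the numerator fixes a_0 = 2, a_1 = 0.
Iterating: 2, 0, 8, 0, 32, 0, 128, 0, 512, so a_8 = 512.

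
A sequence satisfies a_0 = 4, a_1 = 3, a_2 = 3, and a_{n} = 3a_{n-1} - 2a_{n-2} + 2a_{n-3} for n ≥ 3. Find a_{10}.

The ordinary generating function has denominator 1 - 3t + 2t^2 - 2t^3.
Iterating the recurrence: a_0,…,a_{10} = 4, 3, 3, 11, 33, 83, 205, 515, 1301, 3283, 8277.

8277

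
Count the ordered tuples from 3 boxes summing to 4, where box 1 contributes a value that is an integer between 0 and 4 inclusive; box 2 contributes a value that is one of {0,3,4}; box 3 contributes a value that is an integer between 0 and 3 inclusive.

The generating function for the choices is (1 + x + x^2 + x^3 + x^4)·(1 + x^3 + x^4)·(1 + x + x^2 + x^3); the count is [x^4].
(1 + x + x^2 + x^3 + x^4) has coefficients 1,1,1,1,1 for degrees 0…4.
(1 + x^3 + x^4) has coefficients 1,0,0,1,1 for degrees 0…4.
Finally multiplying by (1 + x + x^2 + x^3), the product of all factors after the first has coefficients 1,1,1,2,2 for degrees 0…4.
[x^4] = 1·2 + 1·2 + 1·1 + 1·1 + 1·1 = 7.

7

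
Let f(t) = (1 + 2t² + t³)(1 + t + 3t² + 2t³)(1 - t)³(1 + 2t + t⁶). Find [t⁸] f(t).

20

(1 + 2t² + t³) has coefficients 1,0,2,1 for degrees 0…3.
(1 + t + 3t² + 2t³) has coefficients 1,1,3,2,0,0,0,0,0 for degrees 0…8.
Multiplying by (1 - t)³ gives running coefficients 1,-2,3,-5,2,3,-2,0,0 for degrees 0…8.
Finally multiplying by (1 + 2t + t⁶), the product of all factors after the first has coefficients 1,0,-1,1,-8,7,5,-6,3 for degrees 0…8.
[t⁸] = 1·3 + 2·5 + 1·7 = 20.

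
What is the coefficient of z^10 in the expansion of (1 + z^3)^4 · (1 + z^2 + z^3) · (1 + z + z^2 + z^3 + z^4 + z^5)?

(1 + z^3)^4 has coefficients 1,0,0,4,0,0,6,0,0,4,0 for degrees 0…10.
(1 + z^2 + z^3) has coefficients 1,0,1,1,0,0,0,0,0,0,0 for degrees 0…10.
Finally multiplying by (1 + z + z^2 + z^3 + z^4 + z^5), the product of all factors after the first has coefficients 1,1,2,3,3,3,2,2,1,0,0 for degrees 0…10.
[z^10] = 1·0 + 4·2 + 6·3 + 4·1 = 30.

30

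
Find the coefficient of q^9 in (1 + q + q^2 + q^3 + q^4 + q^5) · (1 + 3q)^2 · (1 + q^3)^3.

(1 + q + q^2 + q^3 + q^4 + q^5) has coefficients 1,1,1,1,1,1 for degrees 0…5.
(1 + 3q)^2 has coefficients 1,6,9,0,0,0,0,0,0,0 for degrees 0…9.
Finally multiplying by (1 + q^3)^3, the product of all factors after the first has coefficients 1,6,9,3,18,27,3,18,27,1 for degrees 0…9.
[q^9] = 1·1 + 1·27 + 1·18 + 1·3 + 1·27 + 1·18 = 94.

94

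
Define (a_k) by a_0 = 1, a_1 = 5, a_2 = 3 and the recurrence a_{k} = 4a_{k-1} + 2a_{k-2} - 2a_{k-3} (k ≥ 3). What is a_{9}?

The ordinary generating function has denominator 1 - 4z - 2z^2 + 2z^3.
Iterating the recurrence: a_0,…,a_{9} = 1, 5, 3, 20, 76, 338, 1464, 6380, 27772, 120920.

120920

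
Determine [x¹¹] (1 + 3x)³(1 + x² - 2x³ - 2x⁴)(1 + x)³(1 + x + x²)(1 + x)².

(1 + 3x)³ has coefficients 1,9,27,27 for degrees 0…3.
(1 + x² - 2x³ - 2x⁴) has coefficients 1,0,1,-2,-2,0,0,0,0,0,0,0 for degrees 0…11.
Multiplying by (1 + x)³ gives running coefficients 1,3,4,2,-5,-11,-8,-2,0,0,0,0 for degrees 0…11.
Multiplying by (1 + x + x²) gives running coefficients 1,4,8,9,1,-14,-24,-21,-10,-2,0,0 for degrees 0…11.
Finally multiplying by (1 + x)², the product of all factors after the first has coefficients 1,6,17,29,27,-3,-51,-83,-76,-43,-14,-2 for degrees 0…11.
[x¹¹] = 1·(-2) + 9·(-14) + 27·(-43) + 27·(-76) = -3341.

-3341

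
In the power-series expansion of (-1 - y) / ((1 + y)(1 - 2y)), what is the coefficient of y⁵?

The denominator gives the recurrence a_n = a_(n−1) + 2a_(n−2) for n ≥ 3; the numerator fixes a_0 = -1, a_1 = -2, a_2 = -4.
Iterating: -1, -2, -4, -8, -16, -32, so a_5 = -32.

-32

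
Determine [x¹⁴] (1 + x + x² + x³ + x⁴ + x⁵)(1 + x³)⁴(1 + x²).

10

(1 + x + x² + x³ + x⁴ + x⁵) has coefficients 1,1,1,1,1,1 for degrees 0…5.
(1 + x³)⁴ has coefficients 1,0,0,4,0,0,6,0,0,4,0,0,1,0,0 for degrees 0…14.
Finally multiplying by (1 + x²), the product of all factors after the first has coefficients 1,0,1,4,0,4,6,0,6,4,0,4,1,0,1 for degrees 0…14.
[x¹⁴] = 1·1 + 1·0 + 1·1 + 1·4 + 1·0 + 1·4 = 10.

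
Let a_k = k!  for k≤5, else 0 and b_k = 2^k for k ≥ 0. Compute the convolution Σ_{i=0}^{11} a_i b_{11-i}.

This is [x^11] in the product of the two ordinary generating functions.
Σ = 1·2048 + 1·1024 + 2·512 + 6·256 + 24·128 + 120·64 + 0·32 + 0·16 + 0·8 + 0·4 + 0·2 + 0·1 = 16384.

16384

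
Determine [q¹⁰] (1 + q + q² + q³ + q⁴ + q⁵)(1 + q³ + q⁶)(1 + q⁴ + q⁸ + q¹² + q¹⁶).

4

(1 + q + q² + q³ + q⁴ + q⁵) has coefficients 1,1,1,1,1,1 for degrees 0…5.
(1 + q³ + q⁶) has coefficients 1,0,0,1,0,0,1,0,0,0,0 for degrees 0…10.
Finally multiplying by (1 + q⁴ + q⁸ + q¹² + q¹⁶), the product of all factors after the first has coefficients 1,0,0,1,1,0,1,1,1,0,1 for degrees 0…10.
[q¹⁰] = 1·1 + 1·0 + 1·1 + 1·1 + 1·1 + 1·0 = 4.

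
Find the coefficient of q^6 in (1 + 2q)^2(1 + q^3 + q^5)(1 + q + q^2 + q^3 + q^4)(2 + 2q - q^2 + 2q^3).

(1 + 2q)^2 has coefficients 1,4,4 for degrees 0…2.
(1 + q^3 + q^5) has coefficients 1,0,0,1,0,1,0 for degrees 0…6.
Multiplying by (1 + q + q^2 + q^3 + q^4) gives running coefficients 1,1,1,2,2,2,2 for degrees 0…6.
Finally multiplying by (2 + 2q - q^2 + 2q^3), the product of all factors after the first has coefficients 2,4,3,7,9,8,10 for degrees 0…6.
[q^6] = 1·10 + 4·8 + 4·9 = 78.

78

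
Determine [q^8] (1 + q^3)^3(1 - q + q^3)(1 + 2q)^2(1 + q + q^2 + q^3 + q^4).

44

(1 + q^3)^3 has coefficients 1,0,0,3,0,0,3,0,0 for degrees 0…8.
(1 - q + q^3) has coefficients 1,-1,0,1,0,0,0,0,0 for degrees 0…8.
Multiplying by (1 + 2q)^2 gives running coefficients 1,3,0,-3,4,4,0,0,0 for degrees 0…8.
Finally multiplying by (1 + q + q^2 + q^3 + q^4), the product of all factors after the first has coefficients 1,4,4,1,5,8,5,5,8 for degrees 0…8.
[q^8] = 1·8 + 3·8 + 3·4 = 44.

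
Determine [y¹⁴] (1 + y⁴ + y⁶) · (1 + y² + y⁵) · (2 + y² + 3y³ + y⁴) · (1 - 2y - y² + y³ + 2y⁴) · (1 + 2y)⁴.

527

(1 + y⁴ + y⁶) has coefficients 1,0,0,0,1,0,1 for degrees 0…6.
(1 + y² + y⁵) has coefficients 1,0,1,0,0,1,0,0,0,0,0,0,0,0,0 for degrees 0…14.
Multiplying by (2 + y² + 3y³ + y⁴) gives running coefficients 2,0,3,3,2,5,1,1,3,1,0,0,0,0,0 for degrees 0…14.
Multiplying by (1 - 2y - y² + y³ + 2y⁴) gives running coefficients 2,-4,1,-1,-3,1,-2,2,9,5,-2,4,7,2,0 for degrees 0…14.
Finally multiplying by (1 + 2y)⁴, the product of all factors after the first has coefficients 2,12,17,-25,-83,-79,-82,-102,-39,77,286,428,295,170,280 for degrees 0…14.
[y¹⁴] = 1·280 + 1·286 + 1·(-39) = 527.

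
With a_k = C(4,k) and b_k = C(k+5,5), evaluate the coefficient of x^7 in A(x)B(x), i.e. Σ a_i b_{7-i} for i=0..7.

This is [x^7] in the product of the two ordinary generating functions.
Σ = 1·792 + 4·462 + 6·252 + 4·126 + 1·56 + 0·21 + 0·6 + 0·1 = 4712.

4712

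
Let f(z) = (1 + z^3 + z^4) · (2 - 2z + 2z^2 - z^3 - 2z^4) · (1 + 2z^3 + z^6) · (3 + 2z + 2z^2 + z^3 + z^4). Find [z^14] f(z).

(1 + z^3 + z^4) has coefficients 1,0,0,1,1 for degrees 0…4.
(2 - 2z + 2z^2 - z^3 - 2z^4) has coefficients 2,-2,2,-1,-2,0,0,0,0,0,0,0,0,0,0 for degrees 0…14.
Multiplying by (1 + 2z^3 + z^6) gives running coefficients 2,-2,2,3,-6,4,0,-6,2,-1,-2,0,0,0,0 for degrees 0…14.
Finally multiplying by (3 + 2z + 2z^2 + z^3 + z^4), the product of all factors after the first has coefficients 6,-2,6,11,-8,6,1,-13,-8,-7,-10,-10,-3,-3,-2 for degrees 0…14.
[z^14] = 1·(-2) + 1·(-10) + 1·(-10) = -22.

-22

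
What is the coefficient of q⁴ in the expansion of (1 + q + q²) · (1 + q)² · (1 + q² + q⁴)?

(1 + q + q²) has coefficients 1,1,1 for degrees 0…2.
(1 + q)² has coefficients 1,2,1,0,0 for degrees 0…4.
Finally multiplying by (1 + q² + q⁴), the product of all factors after the first has coefficients 1,2,2,2,2 for degrees 0…4.
[q⁴] = 1·2 + 1·2 + 1·2 = 6.

6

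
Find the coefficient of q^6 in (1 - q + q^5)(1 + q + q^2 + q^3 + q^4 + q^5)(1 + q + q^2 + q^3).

(1 - q + q^5) has coefficients 1,-1,0,0,0,1 for degrees 0…5.
(1 + q + q^2 + q^3 + q^4 + q^5) has coefficients 1,1,1,1,1,1,0 for degrees 0…6.
Finally multiplying by (1 + q + q^2 + q^3), the product of all factors after the first has coefficients 1,2,3,4,4,4,3 for degrees 0…6.
[q^6] = 1·3 − 1·4 + 1·2 = 1.

1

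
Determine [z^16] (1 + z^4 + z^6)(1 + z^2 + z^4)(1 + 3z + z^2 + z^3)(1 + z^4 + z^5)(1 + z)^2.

(1 + z^4 + z^6) has coefficients 1,0,0,0,1,0,1 for degrees 0…6.
(1 + z^2 + z^4) has coefficients 1,0,1,0,1,0,0,0,0,0,0,0,0,0,0,0,0 for degrees 0…16.
Multiplying by (1 + 3z + z^2 + z^3) gives running coefficients 1,3,2,4,2,4,1,1,0,0,0,0,0,0,0,0,0 for degrees 0…16.
Multiplying by (1 + z^4 + z^5) gives running coefficients 1,3,2,4,3,8,6,7,6,6,5,2,1,0,0,0,0 for degrees 0…16.
Finally multiplying by (1 + z)^2, the product of all factors after the first has coefficients 1,5,9,11,13,18,25,27,26,25,23,18,10,4,1,0,0 for degrees 0…16.
[z^16] = 1·0 + 1·10 + 1·23 = 33.

33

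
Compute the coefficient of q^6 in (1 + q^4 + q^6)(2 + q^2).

(1 + q^4 + q^6) has coefficients 1,0,0,0,1,0,1 for degrees 0…6.
(2 + q^2) has coefficients 2,0,1,0,0,0,0 for degrees 0…6.
[q^6] = 1·0 + 1·1 + 1·2 = 3.

3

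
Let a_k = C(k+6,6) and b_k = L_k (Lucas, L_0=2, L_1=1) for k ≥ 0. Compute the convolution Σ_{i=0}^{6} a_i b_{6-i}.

Write out a_i and b_{6-i} for i = 0,…,6 and sum the products.
Σ = 1·18 + 7·11 + 28·7 + 84·4 + 210·3 + 462·1 + 924·2 = 3567.

3567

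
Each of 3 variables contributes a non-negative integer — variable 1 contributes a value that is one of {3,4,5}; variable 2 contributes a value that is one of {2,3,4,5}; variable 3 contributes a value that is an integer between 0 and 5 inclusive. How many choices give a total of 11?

11

The generating function for the choices is (t^3 + t^4 + t^5)·(t^2 + t^3 + t^4 + t^5)·(1 + t + t^2 + t^3 + t^4 + t^5); the count is [t^11].
(t^3 + t^4 + t^5) has coefficients 0,0,0,1,1,1 for degrees 0…5.
(t^2 + t^3 + t^4 + t^5) has coefficients 0,0,1,1,1,1,0,0,0,0,0,0 for degrees 0…11.
Finally multiplying by (1 + t + t^2 + t^3 + t^4 + t^5), the product of all factors after the first has coefficients 0,0,1,2,3,4,4,4,3,2,1,0 for degrees 0…11.
[t^11] = 1·3 + 1·4 + 1·4 = 11.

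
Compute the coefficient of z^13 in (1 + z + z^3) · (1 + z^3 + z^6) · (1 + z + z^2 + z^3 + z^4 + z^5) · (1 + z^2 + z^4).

(1 + z + z^3) has coefficients 1,1,0,1 for degrees 0…3.
(1 + z^3 + z^6) has coefficients 1,0,0,1,0,0,1,0,0,0,0,0,0,0 for degrees 0…13.
Multiplying by (1 + z + z^2 + z^3 + z^4 + z^5) gives running coefficients 1,1,1,2,2,2,2,2,2,1,1,1,0,0 for degrees 0…13.
Finally multiplying by (1 + z^2 + z^4), the product of all factors after the first has coefficients 1,1,2,3,4,5,5,6,6,5,5,4,3,2 for degrees 0…13.
[z^13] = 1·2 + 1·3 + 1·5 = 10.

10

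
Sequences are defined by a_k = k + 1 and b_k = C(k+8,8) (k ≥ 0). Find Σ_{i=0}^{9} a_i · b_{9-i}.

This is [x^9] in the product of the two ordinary generating functions.
Σ = 1·24310 + 2·12870 + 3·6435 + 4·3003 + 5·1287 + 6·495 + 7·165 + 8·45 + 9·9 + 10·1 = 92378.

92378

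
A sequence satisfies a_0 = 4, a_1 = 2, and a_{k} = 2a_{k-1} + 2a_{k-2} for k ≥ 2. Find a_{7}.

The ordinary generating function has denominator 1 - 2x - 2x^2.
Iterating the recurrence: a_0,…,a_{7} = 4, 2, 12, 28, 80, 216, 592, 1616.

1616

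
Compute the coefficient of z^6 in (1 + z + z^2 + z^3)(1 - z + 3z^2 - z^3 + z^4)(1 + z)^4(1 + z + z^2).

(1 + z + z^2 + z^3) has coefficients 1,1,1,1 for degrees 0…3.
(1 - z + 3z^2 - z^3 + z^4) has coefficients 1,-1,3,-1,1,0,0 for degrees 0…6.
Multiplying by (1 + z)^4 gives running coefficients 1,3,5,9,12,9,5 for degrees 0…6.
Finally multiplying by (1 + z + z^2), the product of all factors after the first has coefficients 1,4,9,17,26,30,26 for degrees 0…6.
[z^6] = 1·26 + 1·30 + 1·26 + 1·17 = 99.

99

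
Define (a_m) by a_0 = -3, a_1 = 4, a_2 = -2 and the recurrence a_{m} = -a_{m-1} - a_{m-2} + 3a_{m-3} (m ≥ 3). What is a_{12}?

The ordinary generating function has denominator 1 + x + x^2 - 3x^3.
Iterating the recurrence: a_0,…,a_{12} = -3, 4, -2, -11, 25, -20, -38, 133, -155, -92, 646, -1019, 97.

97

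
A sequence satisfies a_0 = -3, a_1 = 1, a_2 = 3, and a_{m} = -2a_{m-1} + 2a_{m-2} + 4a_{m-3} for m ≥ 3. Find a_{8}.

1032

The ordinary generating function has denominator 1 + 2y - 2y^2 - 4y^3.
Iterating the recurrence: a_0,…,a_{8} = -3, 1, 3, -16, 42, -104, 228, -496, 1032.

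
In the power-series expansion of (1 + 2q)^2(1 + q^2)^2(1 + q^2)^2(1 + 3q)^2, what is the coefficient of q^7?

400

(1 + 2q)^2 has coefficients 1,4,4 for degrees 0…2.
(1 + q^2)^2 has coefficients 1,0,2,0,1,0,0,0 for degrees 0…7.
Multiplying by (1 + q^2)^2 gives running coefficients 1,0,4,0,6,0,4,0 for degrees 0…7.
Finally multiplying by (1 + 3q)^2, the product of all factors after the first has coefficients 1,6,13,24,42,36,58,24 for degrees 0…7.
[q^7] = 1·24 + 4·58 + 4·36 = 400.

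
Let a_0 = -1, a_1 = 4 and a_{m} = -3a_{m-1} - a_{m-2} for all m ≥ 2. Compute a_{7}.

The ordinary generating function has denominator 1 + 3q + q^2.
Iterating the recurrence: a_0,…,a_{7} = -1, 4, -11, 29, -76, 199, -521, 1364.

1364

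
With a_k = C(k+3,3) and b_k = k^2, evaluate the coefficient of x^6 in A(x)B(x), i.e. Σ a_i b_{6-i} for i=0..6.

The convolution is the x^6 coefficient of A(x)B(x).
Σ = 1·36 + 4·25 + 10·16 + 20·9 + 35·4 + 56·1 + 84·0 = 672.

672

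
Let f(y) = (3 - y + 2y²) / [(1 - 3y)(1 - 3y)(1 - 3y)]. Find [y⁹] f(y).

3109914

The denominator gives the recurrence a_n = 9a_(n−1) − 27a_(n−2) + 27a_(n−3) for n ≥ 3; the numerator fixes a_0 = 3, a_1 = 26, a_2 = 155.
Iterating: 3, 26, 155, 774, 3483, 14634, 58563, 225990, 847827, 3109914, so a_9 = 3109914.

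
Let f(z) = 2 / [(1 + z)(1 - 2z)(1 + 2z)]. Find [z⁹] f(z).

Partial fractions give a closed form: a_n = (-2/3)·(-1)^n + (2/3)·2^n + (2)·(-2)^n.
At n = 9: a_9 = -682.

-682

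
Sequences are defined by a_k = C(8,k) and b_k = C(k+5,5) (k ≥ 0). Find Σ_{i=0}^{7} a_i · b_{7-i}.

The convolution is the t^7 coefficient of A(t)B(t).
Σ = 1·792 + 8·462 + 28·252 + 56·126 + 70·56 + 56·21 + 28·6 + 8·1 = 23872.

23872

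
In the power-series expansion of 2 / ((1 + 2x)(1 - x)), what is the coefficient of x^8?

Partial fractions give a closed form: a_n = (4/3)·(-2)^n + (2/3)·1^n.
At n = 8: a_8 = 342.

342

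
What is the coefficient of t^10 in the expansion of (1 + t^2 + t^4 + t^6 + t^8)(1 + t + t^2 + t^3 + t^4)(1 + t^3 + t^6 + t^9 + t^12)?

8

(1 + t^2 + t^4 + t^6 + t^8) has coefficients 1,0,1,0,1,0,1,0,1 for degrees 0…8.
(1 + t + t^2 + t^3 + t^4) has coefficients 1,1,1,1,1,0,0,0,0,0,0 for degrees 0…10.
Finally multiplying by (1 + t^3 + t^6 + t^9 + t^12), the product of all factors after the first has coefficients 1,1,1,2,2,1,2,2,1,2,2 for degrees 0…10.
[t^10] = 1·2 + 1·1 + 1·2 + 1·2 + 1·1 = 8.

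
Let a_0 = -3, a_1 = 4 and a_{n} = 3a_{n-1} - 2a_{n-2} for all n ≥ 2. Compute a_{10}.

The ordinary generating function has denominator 1 - 3q + 2q^2.
Iterating the recurrence: a_0,…,a_{10} = -3, 4, 18, 46, 102, 214, 438, 886, 1782, 3574, 7158.

7158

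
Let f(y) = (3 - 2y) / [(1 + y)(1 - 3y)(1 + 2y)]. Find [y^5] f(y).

Partial fractions give a closed form: a_n = (-5/4)·(-1)^n + (21/20)·3^n + (16/5)·(-2)^n.
At n = 5: a_5 = 154.

154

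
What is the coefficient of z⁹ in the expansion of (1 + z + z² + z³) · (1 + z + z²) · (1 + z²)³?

(1 + z + z² + z³) has coefficients 1,1,1,1 for degrees 0…3.
(1 + z + z²) has coefficients 1,1,1,0,0,0,0,0,0,0 for degrees 0…9.
Finally multiplying by (1 + z²)³, the product of all factors after the first has coefficients 1,1,4,3,6,3,4,1,1,0 for degrees 0…9.
[z⁹] = 1·0 + 1·1 + 1·1 + 1·4 = 6.

6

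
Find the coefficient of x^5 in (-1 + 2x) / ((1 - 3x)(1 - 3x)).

-648

The denominator gives the recurrence a_n = 6a_(n−1) − 9a_(n−2) for n ≥ 2; the numerator fixes a_0 = -1, a_1 = -4.
Iterating: -1, -4, -15, -54, -189, -648, so a_5 = -648.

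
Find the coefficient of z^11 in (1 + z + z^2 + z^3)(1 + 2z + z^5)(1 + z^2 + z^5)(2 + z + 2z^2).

(1 + z + z^2 + z^3) has coefficients 1,1,1,1 for degrees 0…3.
(1 + 2z + z^5) has coefficients 1,2,0,0,0,1,0,0,0,0,0,0 for degrees 0…11.
Multiplying by (1 + z^2 + z^5) gives running coefficients 1,2,1,2,0,2,2,1,0,0,1,0 for degrees 0…11.
Finally multiplying by (2 + z + 2z^2), the product of all factors after the first has coefficients 2,5,6,9,4,8,6,8,5,2,2,1 for degrees 0…11.
[z^11] = 1·1 + 1·2 + 1·2 + 1·5 = 10.

10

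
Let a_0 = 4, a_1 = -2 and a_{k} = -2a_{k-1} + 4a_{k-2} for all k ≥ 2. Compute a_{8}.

18688

The ordinary generating function has denominator 1 + 2x - 4x^2.
Iterating the recurrence: a_0,…,a_{8} = 4, -2, 20, -48, 176, -544, 1792, -5760, 18688.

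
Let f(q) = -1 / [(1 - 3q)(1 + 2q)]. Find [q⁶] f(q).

-463

Partial fractions give a closed form: a_n = (-3/5)·3^n + (-2/5)·(-2)^n.
At n = 6: a_6 = -463.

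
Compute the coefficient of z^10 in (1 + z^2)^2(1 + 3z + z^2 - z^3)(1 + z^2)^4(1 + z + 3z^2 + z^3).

196

(1 + z^2)^2 has coefficients 1,0,2,0,1 for degrees 0…4.
(1 + 3z + z^2 - z^3) has coefficients 1,3,1,-1,0,0,0,0,0,0,0 for degrees 0…10.
Multiplying by (1 + z^2)^4 gives running coefficients 1,3,5,11,10,14,10,6,5,-1,1 for degrees 0…10.
Finally multiplying by (1 + z + 3z^2 + z^3), the product of all factors after the first has coefficients 1,4,11,26,39,62,65,68,55,32,21 for degrees 0…10.
[z^10] = 1·21 + 2·55 + 1·65 = 196.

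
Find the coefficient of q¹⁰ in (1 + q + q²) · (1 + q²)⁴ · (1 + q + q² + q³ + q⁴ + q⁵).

27

(1 + q + q²) has coefficients 1,1,1 for degrees 0…2.
(1 + q²)⁴ has coefficients 1,0,4,0,6,0,4,0,1,0,0 for degrees 0…10.
Finally multiplying by (1 + q + q² + q³ + q⁴ + q⁵), the product of all factors after the first has coefficients 1,1,5,5,11,11,14,14,11,11,5 for degrees 0…10.
[q¹⁰] = 1·5 + 1·11 + 1·11 = 27.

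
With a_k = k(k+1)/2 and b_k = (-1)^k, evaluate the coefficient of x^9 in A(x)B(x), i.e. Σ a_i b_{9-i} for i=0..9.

25

The convolution is the x^9 coefficient of A(x)B(x).
Σ = 0·(-1) + 1·1 + 3·(-1) + 6·1 + 10·(-1) + 15·1 + 21·(-1) + 28·1 + 36·(-1) + 45·1 = 25.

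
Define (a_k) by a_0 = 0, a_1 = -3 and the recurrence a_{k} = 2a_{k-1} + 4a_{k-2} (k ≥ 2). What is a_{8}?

The ordinary generating function has denominator 1 - 2z - 4z^2.
Iterating the recurrence: a_0,…,a_{8} = 0, -3, -6, -24, -72, -240, -768, -2496, -8064.

-8064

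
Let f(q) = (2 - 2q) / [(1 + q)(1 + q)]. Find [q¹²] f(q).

The denominator gives the recurrence a_n = −2a_(n−1) − a_(n−2) for n ≥ 2; the numerator fixes a_0 = 2, a_1 = -6.
Iterating: 2, -6, 10, -14, 18, -22, 26, -30, 34, -38, 42, -46, 50, so a_12 = 50.

50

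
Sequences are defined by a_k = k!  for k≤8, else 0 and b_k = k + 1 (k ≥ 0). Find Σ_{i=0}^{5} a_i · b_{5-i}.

This is [x^5] in the product of the two ordinary generating functions.
Σ = 1·6 + 1·5 + 2·4 + 6·3 + 24·2 + 120·1 = 205.

205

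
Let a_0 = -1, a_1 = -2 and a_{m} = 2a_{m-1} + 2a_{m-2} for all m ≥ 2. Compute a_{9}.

-6688

The ordinary generating function has denominator 1 - 2q - 2q^2.
Iterating the recurrence: a_0,…,a_{9} = -1, -2, -6, -16, -44, -120, -328, -896, -2448, -6688.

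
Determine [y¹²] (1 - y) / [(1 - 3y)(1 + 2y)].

Partial fractions give a closed form: a_n = (2/5)·3^n + (3/5)·(-2)^n.
At n = 12: a_12 = 215034.

215034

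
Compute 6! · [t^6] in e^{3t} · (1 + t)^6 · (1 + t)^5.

3084777

The EGF product rule gives c_6 = Σ_{k_1+k_2+k_3=6} C(6; k_1,k_2,k_3) · ∏ g_i(k_i), where e^{3t} gives (3)^k; (1+t)^6 gives the falling factorial (6)_k; (1+t)^5 gives the falling factorial (5)_k.
g_1(k) for k = 0…6: 1, 3, 9, 27, 81, 243, 729.
g_2(k) for k = 0…6: 1, 6, 30, 120, 360, 720, 720.
g_3(k) for k = 0…6: 1, 5, 20, 60, 120, 120, 0.
First combine the last two factors: h(k) = Σ_j C(k,j)·g_2(j)·g_3(k−j) for k = 0…6: 1, 11, 110, 990, 7920, 55440, 332640.
c_6 = Σ_k C(6,k)·g_1(k)·h(6−k) = 1·1·332640 + 6·3·55440 + 15·9·7920 + 20·27·990 + 15·81·110 + 6·243·11 + 1·729·1 = 332640 + 997920 + 1069200 + 534600 + 133650 + 16038 + 729 = 3084777.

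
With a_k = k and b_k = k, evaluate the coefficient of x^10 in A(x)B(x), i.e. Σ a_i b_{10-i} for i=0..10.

165

This is [x^10] in the product of the two ordinary generating functions.
Σ = 0·10 + 1·9 + 2·8 + 3·7 + 4·6 + 5·5 + 6·4 + 7·3 + 8·2 + 9·1 + 10·0 = 165.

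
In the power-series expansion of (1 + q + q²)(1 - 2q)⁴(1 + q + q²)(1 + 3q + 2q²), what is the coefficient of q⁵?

-9

(1 + q + q²) has coefficients 1,1,1 for degrees 0…2.
(1 - 2q)⁴ has coefficients 1,-8,24,-32,16,0 for degrees 0…5.
Multiplying by (1 + q + q²) gives running coefficients 1,-7,17,-16,8,-16 for degrees 0…5.
Finally multiplying by (1 + 3q + 2q²), the product of all factors after the first has coefficients 1,-4,-2,21,-6,-24 for degrees 0…5.
[q⁵] = 1·(-24) + 1·(-6) + 1·21 = -9.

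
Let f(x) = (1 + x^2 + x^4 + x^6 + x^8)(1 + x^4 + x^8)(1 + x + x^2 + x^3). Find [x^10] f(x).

5

(1 + x^2 + x^4 + x^6 + x^8) has coefficients 1,0,1,0,1,0,1,0,1 for degrees 0…8.
(1 + x^4 + x^8) has coefficients 1,0,0,0,1,0,0,0,1,0,0 for degrees 0…10.
Finally multiplying by (1 + x + x^2 + x^3), the product of all factors after the first has coefficients 1,1,1,1,1,1,1,1,1,1,1 for degrees 0…10.
[x^10] = 1·1 + 1·1 + 1·1 + 1·1 + 1·1 = 5.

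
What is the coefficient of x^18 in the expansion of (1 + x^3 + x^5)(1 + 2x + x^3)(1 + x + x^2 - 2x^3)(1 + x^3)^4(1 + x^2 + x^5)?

(1 + x^3 + x^5) has coefficients 1,0,0,1,0,1 for degrees 0…5.
(1 + 2x + x^3) has coefficients 1,2,0,1,0,0,0,0,0,0,0,0,0,0,0,0,0,0,0 for degrees 0…18.
Multiplying by (1 + x + x^2 - 2x^3) gives running coefficients 1,3,3,1,-3,1,-2,0,0,0,0,0,0,0,0,0,0,0,0 for degrees 0…18.
Multiplying by (1 + x^3)^4 gives running coefficients 1,3,3,5,9,13,8,6,22,2,-6,18,-7,-9,7,-7,-3,1,-2 for degrees 0…18.
Finally multiplying by (1 + x^2 + x^5), the product of all factors after the first has coefficients 1,3,4,8,12,19,20,22,35,17,29,28,-7,31,2,-22,22,-13,-14 for degrees 0…18.
[x^18] = 1·(-14) + 1·(-22) + 1·31 = -5.

-5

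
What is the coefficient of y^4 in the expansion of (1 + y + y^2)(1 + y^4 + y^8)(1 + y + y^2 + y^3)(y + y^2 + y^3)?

8

(1 + y + y^2) has coefficients 1,1,1 for degrees 0…2.
(1 + y^4 + y^8) has coefficients 1,0,0,0,1 for degrees 0…4.
Multiplying by (1 + y + y^2 + y^3) gives running coefficients 1,1,1,1,1 for degrees 0…4.
Finally multiplying by (y + y^2 + y^3), the product of all factors after the first has coefficients 0,1,2,3,3 for degrees 0…4.
[y^4] = 1·3 + 1·3 + 1·2 = 8.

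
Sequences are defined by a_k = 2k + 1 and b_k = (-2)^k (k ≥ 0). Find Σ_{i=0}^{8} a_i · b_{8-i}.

The convolution is the x^8 coefficient of A(x)B(x).
Σ = 1·256 + 3·(-128) + 5·64 + 7·(-32) + 9·16 + 11·(-8) + 13·4 + 15·(-2) + 17·1 = 63.

63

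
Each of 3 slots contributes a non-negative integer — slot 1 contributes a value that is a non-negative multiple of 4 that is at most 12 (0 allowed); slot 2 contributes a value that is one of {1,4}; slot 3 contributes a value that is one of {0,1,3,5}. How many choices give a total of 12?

The generating function for the choices is (1 + x⁴ + x⁸ + x¹²)·(x + x⁴)·(1 + x + x³ + x⁵); the count is [x¹²].
(1 + x⁴ + x⁸ + x¹²) has coefficients 1,0,0,0,1,0,0,0,1,0,0,0,1 for degrees 0…12.
(x + x⁴) has coefficients 0,1,0,0,1,0,0,0,0,0,0,0,0 for degrees 0…12.
Finally multiplying by (1 + x + x³ + x⁵), the product of all factors after the first has coefficients 0,1,1,0,2,1,1,1,0,1,0,0,0 for degrees 0…12.
[x¹²] = 1·0 + 1·0 + 1·2 + 1·0 = 2.

2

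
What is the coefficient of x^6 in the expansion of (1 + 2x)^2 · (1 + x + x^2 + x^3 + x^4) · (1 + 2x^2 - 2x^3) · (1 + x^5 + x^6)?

10

(1 + 2x)^2 has coefficients 1,4,4 for degrees 0…2.
(1 + x + x^2 + x^3 + x^4) has coefficients 1,1,1,1,1,0,0 for degrees 0…6.
Multiplying by (1 + 2x^2 - 2x^3) gives running coefficients 1,1,3,1,1,0,0 for degrees 0…6.
Finally multiplying by (1 + x^5 + x^6), the product of all factors after the first has coefficients 1,1,3,1,1,1,2 for degrees 0…6.
[x^6] = 1·2 + 4·1 + 4·1 = 10.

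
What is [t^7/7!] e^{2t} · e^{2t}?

The EGF product rule gives c_7 = Σ_{k_1+k_2=7} C(7; k_1,k_2) · ∏ g_i(k_i), where e^{2t} gives (2)^k; e^{2t} gives (2)^k.
g_1(k) for k = 0…7: 1, 2, 4, 8, 16, 32, 64, 128.
g_2(k) for k = 0…7: 1, 2, 4, 8, 16, 32, 64, 128.
c_7 = Σ_k C(7,k)·g_1(k)·g_2(7−k) = 1·1·128 + 7·2·64 + 21·4·32 + 35·8·16 + 35·16·8 + 21·32·4 + 7·64·2 + 1·128·1 = 128 + 896 + 2688 + 4480 + 4480 + 2688 + 896 + 128 = 16384.

16384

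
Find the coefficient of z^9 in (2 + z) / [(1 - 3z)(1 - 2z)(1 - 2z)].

380575

The denominator gives the recurrence a_n = 7a_(n−1) − 16a_(n−2) + 12a_(n−3) for n ≥ 3; the numerator fixes a_0 = 2, a_1 = 15, a_2 = 73.
Iterating: 2, 15, 73, 295, 1077, 3695, 12173, 39015, 122677, 380575, so a_9 = 380575.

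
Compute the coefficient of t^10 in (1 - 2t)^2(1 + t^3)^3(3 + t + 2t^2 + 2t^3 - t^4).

(1 - 2t)^2 has coefficients 1,-4,4 for degrees 0…2.
(1 + t^3)^3 has coefficients 1,0,0,3,0,0,3,0,0,1,0 for degrees 0…10.
Finally multiplying by (3 + t + 2t^2 + 2t^3 - t^4), the product of all factors after the first has coefficients 3,1,2,11,2,6,15,0,6,9,-2 for degrees 0…10.
[t^10] = 1·(-2) − 4·9 + 4·6 = -14.

-14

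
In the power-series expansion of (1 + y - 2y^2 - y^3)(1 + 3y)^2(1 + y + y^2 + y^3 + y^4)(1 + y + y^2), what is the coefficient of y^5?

(1 + y - 2y^2 - y^3) has coefficients 1,1,-2,-1 for degrees 0…3.
(1 + 3y)^2 has coefficients 1,6,9,0,0,0 for degrees 0…5.
Multiplying by (1 + y + y^2 + y^3 + y^4) gives running coefficients 1,7,16,16,16,15 for degrees 0…5.
Finally multiplying by (1 + y + y^2), the product of all factors after the first has coefficients 1,8,24,39,48,47 for degrees 0…5.
[y^5] = 1·47 + 1·48 − 2·39 − 1·24 = -7.

-7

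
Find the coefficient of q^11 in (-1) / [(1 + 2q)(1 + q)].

4095

Partial fractions give a closed form: a_n = (-2)·(-2)^n + (1)·(-1)^n.
At n = 11: a_11 = 4095.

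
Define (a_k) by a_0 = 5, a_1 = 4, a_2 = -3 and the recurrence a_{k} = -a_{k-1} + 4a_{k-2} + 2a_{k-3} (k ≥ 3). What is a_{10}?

The ordinary generating function has denominator 1 + x - 4x^2 - 2x^3.
Iterating the recurrence: a_0,…,a_{10} = 5, 4, -3, 29, -33, 143, -217, 723, -1305, 3763, -7537.

-7537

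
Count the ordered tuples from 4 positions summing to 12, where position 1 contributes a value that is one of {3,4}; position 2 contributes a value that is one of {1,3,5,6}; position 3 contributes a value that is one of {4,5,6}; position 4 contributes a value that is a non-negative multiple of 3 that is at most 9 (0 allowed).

5

The generating function for the choices is (y^3 + y^4)·(y + y^3 + y^5 + y^6)·(y^4 + y^5 + y^6)·(1 + y^3 + y^6 + y^9); the count is [y^12].
(y^3 + y^4) has coefficients 0,0,0,1,1 for degrees 0…4.
(y + y^3 + y^5 + y^6) has coefficients 0,1,0,1,0,1,1,0,0,0,0,0,0 for degrees 0…12.
Multiplying by (y^4 + y^5 + y^6) gives running coefficients 0,0,0,0,0,1,1,2,1,2,2,2,1 for degrees 0…12.
Finally multiplying by (1 + y^3 + y^6 + y^9), the product of all factors after the first has coefficients 0,0,0,0,0,1,1,2,2,3,4,4,4 for degrees 0…12.
[y^12] = 1·3 + 1·2 = 5.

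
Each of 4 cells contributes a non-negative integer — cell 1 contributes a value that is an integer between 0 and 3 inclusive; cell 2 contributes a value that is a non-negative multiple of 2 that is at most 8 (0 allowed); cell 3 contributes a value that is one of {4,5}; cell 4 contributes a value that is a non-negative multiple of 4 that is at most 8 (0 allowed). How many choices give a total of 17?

8

The generating function for the choices is (1 + y + y^2 + y^3)·(1 + y^2 + y^4 + y^6 + y^8)·(y^4 + y^5)·(1 + y^4 + y^8); the count is [y^17].
(1 + y + y^2 + y^3) has coefficients 1,1,1,1 for degrees 0…3.
(1 + y^2 + y^4 + y^6 + y^8) has coefficients 1,0,1,0,1,0,1,0,1,0,0,0,0,0,0,0,0,0 for degrees 0…17.
Multiplying by (y^4 + y^5) gives running coefficients 0,0,0,0,1,1,1,1,1,1,1,1,1,1,0,0,0,0 for degrees 0…17.
Finally multiplying by (1 + y^4 + y^8), the product of all factors after the first has coefficients 0,0,0,0,1,1,1,1,2,2,2,2,3,3,2,2,2,2 for degrees 0…17.
[y^17] = 1·2 + 1·2 + 1·2 + 1·2 = 8.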